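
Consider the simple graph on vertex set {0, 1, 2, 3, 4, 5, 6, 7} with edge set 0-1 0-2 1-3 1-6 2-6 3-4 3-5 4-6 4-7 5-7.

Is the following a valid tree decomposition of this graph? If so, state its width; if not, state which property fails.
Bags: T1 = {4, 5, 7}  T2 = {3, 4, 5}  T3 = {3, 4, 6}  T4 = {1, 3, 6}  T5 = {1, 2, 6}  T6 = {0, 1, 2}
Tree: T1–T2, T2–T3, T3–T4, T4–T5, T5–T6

Vertex coverage: the bags together contain {0, 1, 2, 3, 4, 5, 6, 7}, the full vertex set. Edge coverage: each edge of G has both endpoints in at least one bag. Running intersection: for every vertex, the bags containing it form a connected subtree. All three properties hold, so this is a valid tree decomposition of width max|bag| − 1 = 2, and hence tw(G) ≤ 2.

Yes; width 2.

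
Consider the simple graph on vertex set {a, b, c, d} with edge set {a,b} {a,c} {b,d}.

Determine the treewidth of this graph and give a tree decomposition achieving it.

The largest bag has 2 vertices, giving width 1; this decomposition certifies tw(G) ≤ 1. Since G has at least one edge (e.g. d–b), it is not an edgeless graph, so tw(G) ≥ 1. Combining the bounds, tw(G) = 1.

Treewidth 1.
One such decomposition:
Bags: B1 = {b, d}  B2 = {a, b}  B3 = {a, c}
Tree: B1–B2, B2–B3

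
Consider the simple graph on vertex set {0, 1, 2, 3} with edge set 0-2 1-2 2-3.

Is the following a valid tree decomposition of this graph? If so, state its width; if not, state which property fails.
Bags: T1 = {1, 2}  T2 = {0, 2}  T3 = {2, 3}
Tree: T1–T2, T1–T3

Checking the three conditions: (i) the bags cover all of {0, 1, 2, 3}; (ii) for each edge, some bag contains both endpoints; (iii) the bags containing any fixed vertex form a subtree. All hold, so the decomposition is valid with width 2 − 1 = 1.

Yes; width 1.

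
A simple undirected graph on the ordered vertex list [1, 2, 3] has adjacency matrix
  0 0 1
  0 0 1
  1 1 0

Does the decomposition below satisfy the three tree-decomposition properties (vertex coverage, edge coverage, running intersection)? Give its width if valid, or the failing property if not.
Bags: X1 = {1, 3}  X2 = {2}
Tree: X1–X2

No — edge (3,2) lies in no bag.

A tree decomposition must satisfy three properties: every vertex lies in some bag; for every edge, both endpoints lie together in some bag; and for every vertex, the bags containing it form a connected subtree. Here edge (3,2) lies in no bag, so the decomposition is invalid.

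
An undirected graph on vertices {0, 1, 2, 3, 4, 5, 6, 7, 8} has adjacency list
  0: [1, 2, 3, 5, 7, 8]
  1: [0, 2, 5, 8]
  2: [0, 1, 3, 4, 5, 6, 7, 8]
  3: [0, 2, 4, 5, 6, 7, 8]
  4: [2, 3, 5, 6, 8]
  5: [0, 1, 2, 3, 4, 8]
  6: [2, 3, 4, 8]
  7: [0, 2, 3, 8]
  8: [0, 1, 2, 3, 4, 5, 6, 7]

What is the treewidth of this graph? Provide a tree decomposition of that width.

Treewidth 4.
One such decomposition:
Bags: B1 = {0, 1, 2, 5, 8}  B2 = {0, 2, 3, 5, 8}  B3 = {2, 3, 4, 5, 8}  B4 = {0, 2, 3, 7, 8}  B5 = {2, 3, 4, 6, 8}
Tree: B1–B2, B2–B3, B2–B4, B3–B5

Every bag has size at most 5, so the width is 5 − 1 = 4 and tw(G) ≤ 4. For the lower bound, the 5 vertices {0, 1, 2, 5, 8} are pairwise adjacent, and any tree decomposition puts a clique entirely inside one bag — forcing width ≥ 4. Therefore the treewidth is 4.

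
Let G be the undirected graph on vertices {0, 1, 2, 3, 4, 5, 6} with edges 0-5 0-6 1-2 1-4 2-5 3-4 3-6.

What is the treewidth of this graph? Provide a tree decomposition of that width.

Treewidth 2.
One optimal decomposition is:
Bags: B1 = {0, 5, 6}  B2 = {2, 5, 6}  B3 = {1, 2, 6}  B4 = {1, 4, 6}  B5 = {3, 4, 6}
Tree: B1–B2, B2–B3, B3–B4, B4–B5

Every bag has size at most 3, so the width is 3 − 1 = 2 and tw(G) ≤ 2. Since 6–0–5–2–1–4–3–6 is a cycle in G, G is not acyclic. Forests are exactly the graphs of treewidth ≤ 1, so tw(G) ≥ 2. Hence tw(G) = 2 exactly.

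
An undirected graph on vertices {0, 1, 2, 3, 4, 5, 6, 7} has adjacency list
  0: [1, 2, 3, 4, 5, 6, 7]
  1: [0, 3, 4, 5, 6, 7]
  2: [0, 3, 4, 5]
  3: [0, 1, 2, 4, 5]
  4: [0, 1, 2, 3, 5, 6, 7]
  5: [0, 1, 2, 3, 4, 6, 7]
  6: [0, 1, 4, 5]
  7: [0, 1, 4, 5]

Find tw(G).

A width-4 tree decomposition is:
Bags: B1 = {0, 1, 4, 5, 6}  B2 = {0, 1, 3, 4, 5}  B3 = {0, 1, 4, 5, 7}  B4 = {0, 2, 3, 4, 5}
Tree: B1–B2, B1–B3, B2–B4
Every bag has size at most 5, so the width is 5 − 1 = 4 and tw(G) ≤ 4. For the lower bound, the 5 vertices {0, 1, 3, 4, 5} are pairwise adjacent, and any tree decomposition puts a clique entirely inside one bag — forcing width ≥ 4. The upper and lower bounds meet at 4, so that is the treewidth.

4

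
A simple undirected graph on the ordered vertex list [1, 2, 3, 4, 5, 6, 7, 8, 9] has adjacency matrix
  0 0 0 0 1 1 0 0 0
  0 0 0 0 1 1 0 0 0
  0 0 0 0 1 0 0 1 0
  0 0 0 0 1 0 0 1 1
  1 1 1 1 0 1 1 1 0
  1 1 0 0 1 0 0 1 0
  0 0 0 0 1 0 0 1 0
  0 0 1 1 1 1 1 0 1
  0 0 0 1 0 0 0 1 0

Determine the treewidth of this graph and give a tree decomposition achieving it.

The largest bag has 3 vertices, giving width 2; this decomposition certifies tw(G) ≤ 2. On the other hand G contains the 3-clique {4, 8, 9}. A clique must lie in a single bag of any decomposition, so no decomposition can have width below 2. The upper and lower bounds meet at 2, so that is the treewidth.

Treewidth 2.
One such decomposition:
Bags: B1 = {5, 6, 8}  B2 = {2, 5, 6}  B3 = {3, 5, 8}  B4 = {4, 5, 8}  B5 = {4, 8, 9}  B6 = {5, 7, 8}  B7 = {1, 5, 6}
Tree: B1–B2, B1–B3, B3–B4, B4–B5, B3–B6, B1–B7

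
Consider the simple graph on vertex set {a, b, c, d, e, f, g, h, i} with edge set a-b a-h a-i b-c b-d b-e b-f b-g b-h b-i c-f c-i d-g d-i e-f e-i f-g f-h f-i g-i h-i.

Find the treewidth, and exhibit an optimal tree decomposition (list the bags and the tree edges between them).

Treewidth 3.
One optimal decomposition is:
Bags: B1 = {b, f, g, i}  B2 = {b, f, h, i}  B3 = {b, d, g, i}  B4 = {a, b, h, i}  B5 = {b, e, f, i}  B6 = {b, c, f, i}
Tree: B1–B2, B1–B3, B2–B4, B2–B5, B1–B6

The largest bag has 4 vertices, giving width 3; this decomposition certifies tw(G) ≤ 3. Conversely, {b, d, g, i} is a clique of size 4, and the vertices of any clique must share a bag in every tree decomposition; so some bag has ≥ 4 vertices and tw(G) ≥ 3. The upper and lower bounds meet at 3, so that is the treewidth.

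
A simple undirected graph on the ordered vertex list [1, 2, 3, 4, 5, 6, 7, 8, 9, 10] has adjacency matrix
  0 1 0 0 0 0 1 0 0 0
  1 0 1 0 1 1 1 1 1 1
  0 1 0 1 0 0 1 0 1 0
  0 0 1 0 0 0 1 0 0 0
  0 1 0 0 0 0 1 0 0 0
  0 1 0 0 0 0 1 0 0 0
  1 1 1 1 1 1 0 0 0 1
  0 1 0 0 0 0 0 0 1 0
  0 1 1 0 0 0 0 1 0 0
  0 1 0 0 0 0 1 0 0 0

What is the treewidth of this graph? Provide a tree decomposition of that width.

Each bag holds 3 vertices, so the decomposition has width 2, which upper-bounds the treewidth. For the lower bound, the 3 vertices {2, 8, 9} are pairwise adjacent, and any tree decomposition puts a clique entirely inside one bag — forcing width ≥ 2. Hence tw(G) = 2 exactly.

Treewidth 2.
One optimal decomposition is:
Bags: B1 = {2, 3, 9}  B2 = {2, 3, 7}  B3 = {1, 2, 7}  B4 = {2, 5, 7}  B5 = {2, 6, 7}  B6 = {2, 7, 10}  B7 = {3, 4, 7}  B8 = {2, 8, 9}
Tree: B1–B2, B2–B3, B3–B4, B2–B5, B2–B6, B2–B7, B1–B8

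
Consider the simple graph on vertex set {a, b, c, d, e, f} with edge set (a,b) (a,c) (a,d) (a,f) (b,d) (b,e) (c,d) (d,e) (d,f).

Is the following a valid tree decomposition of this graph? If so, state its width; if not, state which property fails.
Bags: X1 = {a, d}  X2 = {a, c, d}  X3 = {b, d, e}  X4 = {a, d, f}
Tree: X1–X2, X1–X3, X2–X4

A tree decomposition must satisfy three properties: every vertex lies in some bag; for every edge, both endpoints lie together in some bag; and for every vertex, the bags containing it form a connected subtree. Here edge (b,a) lies in no bag, so the decomposition is invalid.

No — edge (b,a) lies in no bag.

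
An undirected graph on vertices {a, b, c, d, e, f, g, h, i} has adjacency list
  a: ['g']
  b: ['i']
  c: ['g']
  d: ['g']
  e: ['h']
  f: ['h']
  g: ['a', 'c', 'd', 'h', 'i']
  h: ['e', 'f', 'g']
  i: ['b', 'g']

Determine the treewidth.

1

A width-1 tree decomposition is:
Bags: B1 = {c, g}  B2 = {d, g}  B3 = {g, i}  B4 = {g, h}  B5 = {b, i}  B6 = {f, h}  B7 = {a, g}  B8 = {e, h}
Tree: B1–B2, B2–B3, B2–B4, B3–B5, B4–B6, B2–B7, B6–B8
Every bag has size at most 2, so the width is 2 − 1 = 1 and tw(G) ≤ 1. Any graph with an edge has treewidth ≥ 1, and G has the edge c–g. The upper and lower bounds meet at 1, so that is the treewidth.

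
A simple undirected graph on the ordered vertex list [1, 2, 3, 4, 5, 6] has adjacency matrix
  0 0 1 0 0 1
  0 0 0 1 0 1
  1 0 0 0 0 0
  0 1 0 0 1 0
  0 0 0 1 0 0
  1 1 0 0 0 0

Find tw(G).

A width-1 tree decomposition is:
Bags: B1 = {4, 5}  B2 = {2, 4}  B3 = {2, 6}  B4 = {1, 6}  B5 = {1, 3}
Tree: B1–B2, B2–B3, B3–B4, B4–B5
Each bag holds 2 vertices, so the decomposition has width 1, which upper-bounds the treewidth. Since G has at least one edge (e.g. 5–4), it is not an edgeless graph, so tw(G) ≥ 1. The upper and lower bounds meet at 1, so that is the treewidth.

1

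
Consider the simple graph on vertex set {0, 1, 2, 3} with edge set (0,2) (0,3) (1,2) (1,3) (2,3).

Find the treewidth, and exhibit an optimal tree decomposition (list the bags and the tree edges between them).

The largest bag has 3 vertices, giving width 2; this decomposition certifies tw(G) ≤ 2. Conversely, {0, 2, 3} is a clique of size 3, and the vertices of any clique must share a bag in every tree decomposition; so some bag has ≥ 3 vertices and tw(G) ≥ 2. Therefore the treewidth is 2.

Treewidth 2.
One such decomposition:
Bags: B1 = {0, 2, 3}  B2 = {1, 2, 3}
Tree: B1–B2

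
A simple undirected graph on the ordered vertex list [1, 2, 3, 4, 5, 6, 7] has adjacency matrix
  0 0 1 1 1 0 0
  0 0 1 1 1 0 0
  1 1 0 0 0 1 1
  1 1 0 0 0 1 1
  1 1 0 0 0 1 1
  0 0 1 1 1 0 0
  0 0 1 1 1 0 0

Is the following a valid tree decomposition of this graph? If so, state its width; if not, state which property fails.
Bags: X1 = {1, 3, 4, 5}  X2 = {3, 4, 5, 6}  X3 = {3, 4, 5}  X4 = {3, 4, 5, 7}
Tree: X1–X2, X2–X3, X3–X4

No — vertex 2 appears in no bag.

A tree decomposition must satisfy three properties: every vertex lies in some bag; for every edge, both endpoints lie together in some bag; and for every vertex, the bags containing it form a connected subtree. Here vertex 2 appears in no bag, so the decomposition is invalid.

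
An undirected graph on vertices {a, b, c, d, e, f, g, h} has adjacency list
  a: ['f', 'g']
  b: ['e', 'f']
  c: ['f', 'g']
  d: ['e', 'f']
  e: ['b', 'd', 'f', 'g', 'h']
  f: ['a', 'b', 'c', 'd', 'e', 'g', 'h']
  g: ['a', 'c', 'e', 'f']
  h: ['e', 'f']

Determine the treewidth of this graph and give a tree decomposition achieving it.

Each bag holds 3 vertices, so the decomposition has width 2, which upper-bounds the treewidth. On the other hand G contains the 3-clique {d, e, f}. A clique must lie in a single bag of any decomposition, so no decomposition can have width below 2. Hence tw(G) = 2 exactly.

Treewidth 2.
One such decomposition:
Bags: B1 = {e, f, h}  B2 = {d, e, f}  B3 = {e, f, g}  B4 = {b, e, f}  B5 = {a, f, g}  B6 = {c, f, g}
Tree: B1–B2, B2–B3, B1–B4, B3–B5, B5–B6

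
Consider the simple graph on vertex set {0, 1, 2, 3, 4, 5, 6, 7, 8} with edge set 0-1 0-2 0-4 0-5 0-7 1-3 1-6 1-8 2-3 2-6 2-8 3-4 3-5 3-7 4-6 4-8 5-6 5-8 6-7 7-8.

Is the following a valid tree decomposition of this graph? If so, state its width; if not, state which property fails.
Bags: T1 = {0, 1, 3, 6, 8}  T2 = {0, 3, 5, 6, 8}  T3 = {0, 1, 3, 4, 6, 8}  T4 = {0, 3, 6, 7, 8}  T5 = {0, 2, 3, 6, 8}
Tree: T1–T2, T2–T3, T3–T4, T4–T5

No — bags containing vertex 1 are not connected in the tree.

A tree decomposition must satisfy three properties: every vertex lies in some bag; for every edge, both endpoints lie together in some bag; and for every vertex, the bags containing it form a connected subtree. Here bags containing vertex 1 are not connected in the tree, so the decomposition is invalid.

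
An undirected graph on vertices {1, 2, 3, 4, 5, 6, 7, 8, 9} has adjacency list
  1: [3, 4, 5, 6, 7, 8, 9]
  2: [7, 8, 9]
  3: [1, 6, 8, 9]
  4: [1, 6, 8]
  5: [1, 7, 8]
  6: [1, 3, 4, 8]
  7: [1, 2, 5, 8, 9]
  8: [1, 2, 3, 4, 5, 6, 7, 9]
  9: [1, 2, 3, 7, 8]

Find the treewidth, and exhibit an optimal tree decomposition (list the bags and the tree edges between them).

Each bag holds 4 vertices, so the decomposition has width 3, which upper-bounds the treewidth. Conversely, {1, 3, 8, 9} is a clique of size 4, and the vertices of any clique must share a bag in every tree decomposition; so some bag has ≥ 4 vertices and tw(G) ≥ 3. The upper and lower bounds meet at 3, so that is the treewidth.

Treewidth 3.
One such decomposition:
Bags: B1 = {1, 7, 8, 9}  B2 = {1, 3, 8, 9}  B3 = {1, 3, 6, 8}  B4 = {1, 5, 7, 8}  B5 = {1, 4, 6, 8}  B6 = {2, 7, 8, 9}
Tree: B1–B2, B2–B3, B1–B4, B3–B5, B1–B6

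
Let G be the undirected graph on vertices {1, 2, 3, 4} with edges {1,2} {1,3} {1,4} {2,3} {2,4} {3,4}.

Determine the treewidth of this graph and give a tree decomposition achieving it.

A single bag containing all 4 vertices is trivially a valid decomposition of width 3. For the lower bound, the 4 vertices {1, 2, 3, 4} are pairwise adjacent, and any tree decomposition puts a clique entirely inside one bag — forcing width ≥ 3. Combining the bounds, tw(G) = 3.

Treewidth 3.
Bags: B1 = {1, 2, 3, 4}
Tree: (single bag)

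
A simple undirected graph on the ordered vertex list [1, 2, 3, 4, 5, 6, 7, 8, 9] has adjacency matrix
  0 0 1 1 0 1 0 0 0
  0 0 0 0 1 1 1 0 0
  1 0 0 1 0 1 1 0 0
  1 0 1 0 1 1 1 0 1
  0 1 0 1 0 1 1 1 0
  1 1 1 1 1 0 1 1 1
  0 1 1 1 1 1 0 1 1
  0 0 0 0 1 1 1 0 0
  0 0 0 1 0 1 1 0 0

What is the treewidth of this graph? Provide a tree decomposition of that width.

Each bag holds 4 vertices, so the decomposition has width 3, which upper-bounds the treewidth. For the lower bound, the 4 vertices {1, 3, 4, 6} are pairwise adjacent, and any tree decomposition puts a clique entirely inside one bag — forcing width ≥ 3. Combining the bounds, tw(G) = 3.

Treewidth 3.
One optimal decomposition is:
Bags: B1 = {4, 5, 6, 7}  B2 = {3, 4, 6, 7}  B3 = {4, 6, 7, 9}  B4 = {2, 5, 6, 7}  B5 = {1, 3, 4, 6}  B6 = {5, 6, 7, 8}
Tree: B1–B2, B1–B3, B1–B4, B2–B5, B4–B6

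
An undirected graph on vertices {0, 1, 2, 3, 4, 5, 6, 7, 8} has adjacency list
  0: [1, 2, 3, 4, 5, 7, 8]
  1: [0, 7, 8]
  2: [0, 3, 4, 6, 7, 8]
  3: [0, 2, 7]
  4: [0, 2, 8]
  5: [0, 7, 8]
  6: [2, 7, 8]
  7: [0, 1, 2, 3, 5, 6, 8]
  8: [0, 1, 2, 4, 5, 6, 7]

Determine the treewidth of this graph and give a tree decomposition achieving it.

Every bag has size at most 4, so the width is 4 − 1 = 3 and tw(G) ≤ 3. Conversely, {0, 2, 4, 8} is a clique of size 4, and the vertices of any clique must share a bag in every tree decomposition; so some bag has ≥ 4 vertices and tw(G) ≥ 3. The upper and lower bounds meet at 3, so that is the treewidth.

Treewidth 3.
One such decomposition:
Bags: B1 = {0, 2, 3, 7}  B2 = {0, 2, 7, 8}  B3 = {2, 6, 7, 8}  B4 = {0, 2, 4, 8}  B5 = {0, 1, 7, 8}  B6 = {0, 5, 7, 8}
Tree: B1–B2, B2–B3, B2–B4, B2–B5, B2–B6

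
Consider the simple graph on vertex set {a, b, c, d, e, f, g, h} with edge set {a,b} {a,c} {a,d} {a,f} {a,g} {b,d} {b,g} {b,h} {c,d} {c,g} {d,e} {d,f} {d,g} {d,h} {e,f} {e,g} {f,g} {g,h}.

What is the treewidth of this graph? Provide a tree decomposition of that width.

Each bag holds 4 vertices, so the decomposition has width 3, which upper-bounds the treewidth. On the other hand G contains the 4-clique {d, e, f, g}. A clique must lie in a single bag of any decomposition, so no decomposition can have width below 3. Combining the bounds, tw(G) = 3.

Treewidth 3.
Bags: B1 = {b, d, g, h}  B2 = {a, b, d, g}  B3 = {a, d, f, g}  B4 = {d, e, f, g}  B5 = {a, c, d, g}
Tree: B1–B2, B2–B3, B3–B4, B3–B5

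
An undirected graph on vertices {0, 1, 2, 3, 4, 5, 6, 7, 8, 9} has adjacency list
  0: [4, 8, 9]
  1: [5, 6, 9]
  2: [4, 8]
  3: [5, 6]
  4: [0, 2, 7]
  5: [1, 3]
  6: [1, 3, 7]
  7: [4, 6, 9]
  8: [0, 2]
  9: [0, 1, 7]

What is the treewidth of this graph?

A width-2 tree decomposition is:
Bags: B1 = {3, 5, 6}  B2 = {1, 5, 6}  B3 = {1, 6, 7}  B4 = {1, 7, 9}  B5 = {4, 7, 9}  B6 = {0, 4, 9}  B7 = {0, 2, 4}  B8 = {0, 2, 8}
Tree: B1–B2, B2–B3, B3–B4, B4–B5, B5–B6, B6–B7, B7–B8
The largest bag has 3 vertices, giving width 2; this decomposition certifies tw(G) ≤ 2. The edges 3–5–1–6–3 form a cycle, so G is not a tree and its treewidth is at least 2. Hence tw(G) = 2 exactly.

2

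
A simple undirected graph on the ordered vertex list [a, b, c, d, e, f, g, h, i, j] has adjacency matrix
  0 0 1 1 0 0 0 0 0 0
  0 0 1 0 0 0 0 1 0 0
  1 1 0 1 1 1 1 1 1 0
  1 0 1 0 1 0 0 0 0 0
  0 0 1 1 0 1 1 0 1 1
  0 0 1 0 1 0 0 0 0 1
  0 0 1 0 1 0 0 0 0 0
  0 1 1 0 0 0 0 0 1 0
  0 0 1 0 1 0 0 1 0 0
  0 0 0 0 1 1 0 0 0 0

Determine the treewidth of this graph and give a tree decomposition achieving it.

Every bag has size at most 3, so the width is 3 − 1 = 2 and tw(G) ≤ 2. For the lower bound, the 3 vertices {e, f, j} are pairwise adjacent, and any tree decomposition puts a clique entirely inside one bag — forcing width ≥ 2. The upper and lower bounds meet at 2, so that is the treewidth.

Treewidth 2.
One such decomposition:
Bags: B1 = {b, c, h}  B2 = {c, h, i}  B3 = {c, e, i}  B4 = {c, e, f}  B5 = {c, e, g}  B6 = {e, f, j}  B7 = {c, d, e}  B8 = {a, c, d}
Tree: B1–B2, B2–B3, B3–B4, B4–B5, B4–B6, B3–B7, B7–B8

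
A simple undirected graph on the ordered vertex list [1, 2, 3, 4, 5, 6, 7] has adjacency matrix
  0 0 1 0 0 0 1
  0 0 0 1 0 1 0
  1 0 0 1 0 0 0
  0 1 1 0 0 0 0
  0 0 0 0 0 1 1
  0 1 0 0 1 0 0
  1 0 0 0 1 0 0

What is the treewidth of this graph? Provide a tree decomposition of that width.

Treewidth 2.
One optimal decomposition is:
Bags: B1 = {2, 4, 6}  B2 = {3, 4, 6}  B3 = {1, 3, 6}  B4 = {1, 6, 7}  B5 = {5, 6, 7}
Tree: B1–B2, B2–B3, B3–B4, B4–B5

Each bag holds 3 vertices, so the decomposition has width 2, which upper-bounds the treewidth. The edges 6–2–4–3–1–7–5–6 form a cycle, so G is not a tree and its treewidth is at least 2. Combining the bounds, tw(G) = 2.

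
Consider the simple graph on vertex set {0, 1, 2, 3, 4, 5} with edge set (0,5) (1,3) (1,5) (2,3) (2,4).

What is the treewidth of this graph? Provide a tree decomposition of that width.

Treewidth 1.
One such decomposition:
Bags: B1 = {2, 4}  B2 = {2, 3}  B3 = {1, 3}  B4 = {1, 5}  B5 = {0, 5}
Tree: B1–B2, B2–B3, B3–B4, B4–B5

Each bag holds 2 vertices, so the decomposition has width 1, which upper-bounds the treewidth. Since G has at least one edge (e.g. 4–2), it is not an edgeless graph, so tw(G) ≥ 1. Therefore the treewidth is 1.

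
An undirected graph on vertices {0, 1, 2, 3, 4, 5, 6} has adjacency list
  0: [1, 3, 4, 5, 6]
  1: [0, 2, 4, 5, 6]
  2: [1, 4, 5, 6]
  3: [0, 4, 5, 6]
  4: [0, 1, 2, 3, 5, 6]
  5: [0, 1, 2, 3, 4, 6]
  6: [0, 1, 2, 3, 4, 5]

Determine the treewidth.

4

A width-4 tree decomposition is:
Bags: B1 = {0, 3, 4, 5, 6}  B2 = {0, 1, 4, 5, 6}  B3 = {1, 2, 4, 5, 6}
Tree: B1–B2, B2–B3
The largest bag has 5 vertices, giving width 4; this decomposition certifies tw(G) ≤ 4. On the other hand G contains the 5-clique {0, 1, 4, 5, 6}. A clique must lie in a single bag of any decomposition, so no decomposition can have width below 4. Hence tw(G) = 4 exactly.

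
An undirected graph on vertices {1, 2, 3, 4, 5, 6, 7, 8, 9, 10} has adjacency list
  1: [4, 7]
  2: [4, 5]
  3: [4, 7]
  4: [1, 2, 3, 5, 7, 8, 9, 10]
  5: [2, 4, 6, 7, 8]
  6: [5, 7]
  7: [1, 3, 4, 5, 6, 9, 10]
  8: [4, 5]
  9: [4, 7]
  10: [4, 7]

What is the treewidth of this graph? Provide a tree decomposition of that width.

Treewidth 2.
One optimal decomposition is:
Bags: B1 = {4, 5, 7}  B2 = {3, 4, 7}  B3 = {4, 7, 10}  B4 = {1, 4, 7}  B5 = {5, 6, 7}  B6 = {4, 7, 9}  B7 = {2, 4, 5}  B8 = {4, 5, 8}
Tree: B1–B2, B1–B3, B2–B4, B1–B5, B3–B6, B1–B7, B7–B8

Each bag holds 3 vertices, so the decomposition has width 2, which upper-bounds the treewidth. On the other hand G contains the 3-clique {4, 5, 8}. A clique must lie in a single bag of any decomposition, so no decomposition can have width below 2. Therefore the treewidth is 2.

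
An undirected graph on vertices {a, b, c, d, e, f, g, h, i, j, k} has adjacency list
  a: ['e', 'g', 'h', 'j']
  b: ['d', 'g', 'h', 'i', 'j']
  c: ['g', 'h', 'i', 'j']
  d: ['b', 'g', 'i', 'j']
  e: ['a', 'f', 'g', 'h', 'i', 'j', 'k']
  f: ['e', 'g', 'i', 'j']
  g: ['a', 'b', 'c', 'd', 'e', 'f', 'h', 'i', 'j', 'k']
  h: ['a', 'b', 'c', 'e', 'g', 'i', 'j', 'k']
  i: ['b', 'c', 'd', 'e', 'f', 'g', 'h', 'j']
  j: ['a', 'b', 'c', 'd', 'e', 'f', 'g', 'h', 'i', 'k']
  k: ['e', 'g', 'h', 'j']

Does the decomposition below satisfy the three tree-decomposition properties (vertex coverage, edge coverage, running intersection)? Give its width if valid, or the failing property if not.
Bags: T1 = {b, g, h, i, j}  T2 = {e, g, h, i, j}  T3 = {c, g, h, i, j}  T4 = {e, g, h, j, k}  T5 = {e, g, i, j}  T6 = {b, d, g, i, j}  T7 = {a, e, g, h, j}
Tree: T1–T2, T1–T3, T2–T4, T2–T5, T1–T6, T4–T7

A tree decomposition must satisfy three properties: every vertex lies in some bag; for every edge, both endpoints lie together in some bag; and for every vertex, the bags containing it form a connected subtree. Here vertex f appears in no bag, so the decomposition is invalid.

No — vertex f appears in no bag.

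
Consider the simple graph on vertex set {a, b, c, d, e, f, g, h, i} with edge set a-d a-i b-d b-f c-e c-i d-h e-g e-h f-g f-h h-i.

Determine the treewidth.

A width-3 tree decomposition is:
Bags: B1 = {c, e, g, i}  B2 = {e, g, h, i}  B3 = {f, g, h, i}  B4 = {a, f, h, i}  B5 = {a, d, f, h}  B6 = {a, b, d, f}
Tree: B1–B2, B2–B3, B3–B4, B4–B5, B5–B6
Every bag has size at most 4, so the width is 4 − 1 = 3 and tw(G) ≤ 3. For the lower bound: the 4 vertex sets {c,e,g}, {i}, {h}, {a,b,d,f} are disjoint, each induces a connected subgraph, and every pair is joined by at least one edge of G. Contracting each set to a single vertex therefore yields K_{4} as a minor, and since treewidth is minor-monotone, tw(G) ≥ tw(K_{4}) = 3. Therefore the treewidth is 3.

3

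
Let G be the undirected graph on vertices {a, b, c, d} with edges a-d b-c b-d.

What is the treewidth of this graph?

1

A width-1 tree decomposition is:
Bags: B1 = {b, d}  B2 = {a, d}  B3 = {b, c}
Tree: B1–B2, B1–B3
Every bag has size at most 2, so the width is 2 − 1 = 1 and tw(G) ≤ 1. Any graph with an edge has treewidth ≥ 1, and G has the edge b–d. Therefore the treewidth is 1.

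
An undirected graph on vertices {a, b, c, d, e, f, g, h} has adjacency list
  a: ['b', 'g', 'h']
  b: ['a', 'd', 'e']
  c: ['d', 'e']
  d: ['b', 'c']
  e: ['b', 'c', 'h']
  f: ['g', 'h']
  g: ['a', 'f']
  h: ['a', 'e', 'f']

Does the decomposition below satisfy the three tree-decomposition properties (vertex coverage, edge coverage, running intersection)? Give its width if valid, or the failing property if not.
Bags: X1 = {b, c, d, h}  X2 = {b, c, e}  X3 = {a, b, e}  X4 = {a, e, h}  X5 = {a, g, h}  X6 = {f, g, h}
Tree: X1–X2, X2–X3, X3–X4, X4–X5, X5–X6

A tree decomposition must satisfy three properties: every vertex lies in some bag; for every edge, both endpoints lie together in some bag; and for every vertex, the bags containing it form a connected subtree. Here bags containing vertex h are not connected in the tree, so the decomposition is invalid.

No — bags containing vertex h are not connected in the tree.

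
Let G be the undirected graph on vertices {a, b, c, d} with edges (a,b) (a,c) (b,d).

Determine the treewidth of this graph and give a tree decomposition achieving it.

Each bag holds 2 vertices, so the decomposition has width 1, which upper-bounds the treewidth. Since G has at least one edge (e.g. c–a), it is not an edgeless graph, so tw(G) ≥ 1. Combining the bounds, tw(G) = 1.

Treewidth 1.
One such decomposition:
Bags: B1 = {a, c}  B2 = {a, b}  B3 = {b, d}
Tree: B1–B2, B2–B3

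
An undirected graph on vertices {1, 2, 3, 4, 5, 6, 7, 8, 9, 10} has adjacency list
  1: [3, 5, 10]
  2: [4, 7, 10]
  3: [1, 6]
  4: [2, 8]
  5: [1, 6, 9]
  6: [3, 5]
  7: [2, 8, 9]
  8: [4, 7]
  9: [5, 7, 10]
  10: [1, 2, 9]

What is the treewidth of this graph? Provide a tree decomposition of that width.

The largest bag has 3 vertices, giving width 2; this decomposition certifies tw(G) ≤ 2. Since 4–8–7–2–4 is a cycle in G, G is not acyclic. Forests are exactly the graphs of treewidth ≤ 1, so tw(G) ≥ 2. The upper and lower bounds meet at 2, so that is the treewidth.

Treewidth 2.
One such decomposition:
Bags: B1 = {2, 4, 8}  B2 = {2, 7, 8}  B3 = {2, 7, 10}  B4 = {7, 9, 10}  B5 = {1, 9, 10}  B6 = {1, 5, 9}  B7 = {1, 3, 5}  B8 = {3, 5, 6}
Tree: B1–B2, B2–B3, B3–B4, B4–B5, B5–B6, B6–B7, B7–B8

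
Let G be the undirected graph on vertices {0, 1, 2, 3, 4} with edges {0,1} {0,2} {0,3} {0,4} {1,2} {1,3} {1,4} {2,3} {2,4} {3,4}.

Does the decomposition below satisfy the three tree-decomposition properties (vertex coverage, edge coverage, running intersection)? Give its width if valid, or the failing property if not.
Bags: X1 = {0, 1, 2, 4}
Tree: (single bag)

No — vertex 3 appears in no bag.

A tree decomposition must satisfy three properties: every vertex lies in some bag; for every edge, both endpoints lie together in some bag; and for every vertex, the bags containing it form a connected subtree. Here vertex 3 appears in no bag, so the decomposition is invalid.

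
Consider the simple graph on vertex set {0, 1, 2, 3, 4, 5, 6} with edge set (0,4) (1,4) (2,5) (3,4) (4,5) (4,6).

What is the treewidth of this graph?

1

A width-1 tree decomposition is:
Bags: B1 = {4, 5}  B2 = {3, 4}  B3 = {1, 4}  B4 = {0, 4}  B5 = {4, 6}  B6 = {2, 5}
Tree: B1–B2, B1–B3, B3–B4, B2–B5, B1–B6
Each bag holds 2 vertices, so the decomposition has width 1, which upper-bounds the treewidth. Since G has at least one edge (e.g. 4–5), it is not an edgeless graph, so tw(G) ≥ 1. Combining the bounds, tw(G) = 1.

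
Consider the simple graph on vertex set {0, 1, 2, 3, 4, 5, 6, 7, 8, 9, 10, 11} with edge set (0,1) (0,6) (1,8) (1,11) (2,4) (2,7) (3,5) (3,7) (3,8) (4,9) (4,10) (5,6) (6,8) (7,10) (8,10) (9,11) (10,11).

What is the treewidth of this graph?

A width-3 tree decomposition is:
Bags: B1 = {0, 1, 5, 6}  B2 = {1, 5, 6, 8}  B3 = {1, 3, 5, 8}  B4 = {1, 3, 8, 11}  B5 = {3, 8, 10, 11}  B6 = {3, 7, 10, 11}  B7 = {7, 9, 10, 11}  B8 = {4, 7, 9, 10}  B9 = {2, 4, 7, 9}
Tree: B1–B2, B2–B3, B3–B4, B4–B5, B5–B6, B6–B7, B7–B8, B8–B9
Each bag holds 4 vertices, so the decomposition has width 3, which upper-bounds the treewidth. For the lower bound: the 4 vertex sets {0,5,6}, {1}, {8}, {3,7,10,11} are disjoint, each induces a connected subgraph, and every pair is joined by at least one edge of G. Contracting each set to a single vertex therefore yields K_{4} as a minor, and since treewidth is minor-monotone, tw(G) ≥ tw(K_{4}) = 3. Therefore the treewidth is 3.

3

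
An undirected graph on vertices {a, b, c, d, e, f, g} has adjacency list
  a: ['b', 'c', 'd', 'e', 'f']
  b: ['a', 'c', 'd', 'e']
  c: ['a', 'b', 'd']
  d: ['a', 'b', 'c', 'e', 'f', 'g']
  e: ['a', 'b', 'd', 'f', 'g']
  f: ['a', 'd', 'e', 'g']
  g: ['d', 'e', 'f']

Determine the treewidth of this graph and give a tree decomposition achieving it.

The largest bag has 4 vertices, giving width 3; this decomposition certifies tw(G) ≤ 3. Conversely, {d, e, f, g} is a clique of size 4, and the vertices of any clique must share a bag in every tree decomposition; so some bag has ≥ 4 vertices and tw(G) ≥ 3. Hence tw(G) = 3 exactly.

Treewidth 3.
One such decomposition:
Bags: B1 = {a, b, d, e}  B2 = {a, d, e, f}  B3 = {d, e, f, g}  B4 = {a, b, c, d}
Tree: B1–B2, B2–B3, B1–B4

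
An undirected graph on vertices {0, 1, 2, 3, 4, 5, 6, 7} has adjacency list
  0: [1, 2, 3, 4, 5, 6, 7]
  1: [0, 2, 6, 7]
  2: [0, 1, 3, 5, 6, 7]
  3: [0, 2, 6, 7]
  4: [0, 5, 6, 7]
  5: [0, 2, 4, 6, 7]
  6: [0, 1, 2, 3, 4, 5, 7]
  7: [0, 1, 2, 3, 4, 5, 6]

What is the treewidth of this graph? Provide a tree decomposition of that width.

Each bag holds 5 vertices, so the decomposition has width 4, which upper-bounds the treewidth. For the lower bound, the 5 vertices {0, 1, 2, 6, 7} are pairwise adjacent, and any tree decomposition puts a clique entirely inside one bag — forcing width ≥ 4. The upper and lower bounds meet at 4, so that is the treewidth.

Treewidth 4.
Bags: B1 = {0, 1, 2, 6, 7}  B2 = {0, 2, 5, 6, 7}  B3 = {0, 2, 3, 6, 7}  B4 = {0, 4, 5, 6, 7}
Tree: B1–B2, B1–B3, B2–B4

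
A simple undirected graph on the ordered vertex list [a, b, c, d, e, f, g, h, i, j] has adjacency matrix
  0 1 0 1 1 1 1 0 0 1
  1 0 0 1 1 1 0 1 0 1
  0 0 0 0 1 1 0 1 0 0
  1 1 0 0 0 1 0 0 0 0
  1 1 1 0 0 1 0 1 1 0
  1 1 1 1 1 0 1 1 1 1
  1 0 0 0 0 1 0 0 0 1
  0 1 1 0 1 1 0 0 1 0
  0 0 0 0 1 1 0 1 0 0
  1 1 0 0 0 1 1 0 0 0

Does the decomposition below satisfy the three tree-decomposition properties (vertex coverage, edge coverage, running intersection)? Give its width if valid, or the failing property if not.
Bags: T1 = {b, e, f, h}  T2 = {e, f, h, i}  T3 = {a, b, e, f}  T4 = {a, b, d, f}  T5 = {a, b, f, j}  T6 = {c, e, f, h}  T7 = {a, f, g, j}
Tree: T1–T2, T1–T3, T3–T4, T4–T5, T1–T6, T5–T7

Vertex coverage: the bags together contain {a, b, c, d, e, f, g, h, i, j}, the full vertex set. Edge coverage: each edge of G has both endpoints in at least one bag. Running intersection: for every vertex, the bags containing it form a connected subtree. All three properties hold, so this is a valid tree decomposition of width max|bag| − 1 = 3, and hence tw(G) ≤ 3.

Yes; width 3.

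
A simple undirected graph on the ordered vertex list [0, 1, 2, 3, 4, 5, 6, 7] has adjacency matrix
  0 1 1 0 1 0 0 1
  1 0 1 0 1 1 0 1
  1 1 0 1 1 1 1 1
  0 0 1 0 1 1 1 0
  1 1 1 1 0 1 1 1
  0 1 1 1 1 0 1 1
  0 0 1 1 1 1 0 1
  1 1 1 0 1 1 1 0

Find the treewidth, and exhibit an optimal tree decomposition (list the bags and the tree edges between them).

Every bag has size at most 5, so the width is 5 − 1 = 4 and tw(G) ≤ 4. For the lower bound, the 5 vertices {0, 1, 2, 4, 7} are pairwise adjacent, and any tree decomposition puts a clique entirely inside one bag — forcing width ≥ 4. Combining the bounds, tw(G) = 4.

Treewidth 4.
One optimal decomposition is:
Bags: B1 = {2, 4, 5, 6, 7}  B2 = {1, 2, 4, 5, 7}  B3 = {0, 1, 2, 4, 7}  B4 = {2, 3, 4, 5, 6}
Tree: B1–B2, B2–B3, B1–B4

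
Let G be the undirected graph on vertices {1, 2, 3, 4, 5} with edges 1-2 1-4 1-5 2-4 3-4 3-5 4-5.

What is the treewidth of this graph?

A width-2 tree decomposition is:
Bags: B1 = {1, 2, 4}  B2 = {1, 4, 5}  B3 = {3, 4, 5}
Tree: B1–B2, B2–B3
Every bag has size at most 3, so the width is 3 − 1 = 2 and tw(G) ≤ 2. For the lower bound, the 3 vertices {1, 2, 4} are pairwise adjacent, and any tree decomposition puts a clique entirely inside one bag — forcing width ≥ 2. The upper and lower bounds meet at 2, so that is the treewidth.

2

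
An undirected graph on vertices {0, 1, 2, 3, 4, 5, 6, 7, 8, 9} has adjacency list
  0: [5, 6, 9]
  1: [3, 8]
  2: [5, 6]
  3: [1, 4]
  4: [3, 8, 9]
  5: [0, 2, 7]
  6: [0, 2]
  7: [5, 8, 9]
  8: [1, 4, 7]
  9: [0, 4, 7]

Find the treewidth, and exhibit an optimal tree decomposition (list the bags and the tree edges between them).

Treewidth 2.
One optimal decomposition is:
Bags: B1 = {1, 3, 4}  B2 = {1, 4, 8}  B3 = {4, 8, 9}  B4 = {7, 8, 9}  B5 = {0, 7, 9}  B6 = {0, 5, 7}  B7 = {0, 5, 6}  B8 = {2, 5, 6}
Tree: B1–B2, B2–B3, B3–B4, B4–B5, B5–B6, B6–B7, B7–B8

Every bag has size at most 3, so the width is 3 − 1 = 2 and tw(G) ≤ 2. The edges 3–1–8–4–3 form a cycle, so G is not a tree and its treewidth is at least 2. The upper and lower bounds meet at 2, so that is the treewidth.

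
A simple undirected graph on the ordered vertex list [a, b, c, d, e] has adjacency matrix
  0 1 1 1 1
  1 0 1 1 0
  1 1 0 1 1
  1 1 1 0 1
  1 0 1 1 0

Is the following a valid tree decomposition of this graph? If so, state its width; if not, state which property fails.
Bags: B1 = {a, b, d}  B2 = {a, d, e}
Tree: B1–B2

A tree decomposition must satisfy three properties: every vertex lies in some bag; for every edge, both endpoints lie together in some bag; and for every vertex, the bags containing it form a connected subtree. Here vertex c appears in no bag, so the decomposition is invalid.

No — vertex c appears in no bag.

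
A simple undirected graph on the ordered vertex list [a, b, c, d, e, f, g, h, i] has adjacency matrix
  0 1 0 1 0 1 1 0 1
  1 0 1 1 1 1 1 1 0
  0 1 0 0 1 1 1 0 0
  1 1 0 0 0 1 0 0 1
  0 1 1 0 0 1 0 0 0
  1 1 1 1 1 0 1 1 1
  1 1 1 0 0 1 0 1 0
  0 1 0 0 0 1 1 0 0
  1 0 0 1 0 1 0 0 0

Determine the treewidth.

3

A width-3 tree decomposition is:
Bags: B1 = {b, c, f, g}  B2 = {a, b, f, g}  B3 = {a, b, d, f}  B4 = {b, f, g, h}  B5 = {a, d, f, i}  B6 = {b, c, e, f}
Tree: B1–B2, B2–B3, B1–B4, B3–B5, B1–B6
Every bag has size at most 4, so the width is 4 − 1 = 3 and tw(G) ≤ 3. On the other hand G contains the 4-clique {a, b, d, f}. A clique must lie in a single bag of any decomposition, so no decomposition can have width below 3. Combining the bounds, tw(G) = 3.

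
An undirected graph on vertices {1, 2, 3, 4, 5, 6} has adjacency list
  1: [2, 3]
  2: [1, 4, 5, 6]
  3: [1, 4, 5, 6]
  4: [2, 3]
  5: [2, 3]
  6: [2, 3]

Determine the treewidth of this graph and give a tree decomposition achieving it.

Treewidth 2.
Bags: B1 = {2, 3, 5}  B2 = {2, 3, 4}  B3 = {1, 2, 3}  B4 = {2, 3, 6}
Tree: B1–B2, B2–B3, B3–B4

The largest bag has 3 vertices, giving width 2; this decomposition certifies tw(G) ≤ 2. The edges 3–5–2–4–3 form a cycle, so G is not a tree and its treewidth is at least 2. Combining the bounds, tw(G) = 2.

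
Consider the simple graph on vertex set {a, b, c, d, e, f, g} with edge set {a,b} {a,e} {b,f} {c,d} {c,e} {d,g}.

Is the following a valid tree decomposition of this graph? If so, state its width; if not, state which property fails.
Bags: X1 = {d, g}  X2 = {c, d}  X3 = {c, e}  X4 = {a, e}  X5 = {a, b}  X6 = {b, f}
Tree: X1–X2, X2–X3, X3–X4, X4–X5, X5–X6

Vertex coverage: the bags together contain {a, b, c, d, e, f, g}, the full vertex set. Edge coverage: each edge of G has both endpoints in at least one bag. Running intersection: for every vertex, the bags containing it form a connected subtree. All three properties hold, so this is a valid tree decomposition of width max|bag| − 1 = 1, and hence tw(G) ≤ 1.

Yes; width 1.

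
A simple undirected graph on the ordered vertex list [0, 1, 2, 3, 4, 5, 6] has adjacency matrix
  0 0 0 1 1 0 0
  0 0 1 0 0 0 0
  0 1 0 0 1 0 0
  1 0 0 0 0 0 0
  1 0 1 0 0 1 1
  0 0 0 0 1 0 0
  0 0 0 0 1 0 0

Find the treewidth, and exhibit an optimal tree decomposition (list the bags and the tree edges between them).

Treewidth 1.
One optimal decomposition is:
Bags: B1 = {4, 6}  B2 = {2, 4}  B3 = {1, 2}  B4 = {0, 4}  B5 = {0, 3}  B6 = {4, 5}
Tree: B1–B2, B2–B3, B2–B4, B4–B5, B2–B6

The largest bag has 2 vertices, giving width 1; this decomposition certifies tw(G) ≤ 1. Since G has at least one edge (e.g. 6–4), it is not an edgeless graph, so tw(G) ≥ 1. Therefore the treewidth is 1.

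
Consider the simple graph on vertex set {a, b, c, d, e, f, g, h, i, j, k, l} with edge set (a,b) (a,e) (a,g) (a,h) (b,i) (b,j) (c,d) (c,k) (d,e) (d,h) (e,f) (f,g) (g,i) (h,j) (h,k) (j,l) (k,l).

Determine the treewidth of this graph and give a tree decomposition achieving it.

Every bag has size at most 4, so the width is 4 − 1 = 3 and tw(G) ≤ 3. For the lower bound: the 4 vertex sets {f,g,i}, {e}, {a}, {b,d,h,j} are disjoint, each induces a connected subgraph, and every pair is joined by at least one edge of G. Contracting each set to a single vertex therefore yields K_{4} as a minor, and since treewidth is minor-monotone, tw(G) ≥ tw(K_{4}) = 3. Hence tw(G) = 3 exactly.

Treewidth 3.
Bags: B1 = {e, f, g, i}  B2 = {a, e, g, i}  B3 = {a, b, e, i}  B4 = {a, b, d, e}  B5 = {a, b, d, h}  B6 = {b, d, h, j}  B7 = {c, d, h, j}  B8 = {c, h, j, k}  B9 = {c, j, k, l}
Tree: B1–B2, B2–B3, B3–B4, B4–B5, B5–B6, B6–B7, B7–B8, B8–B9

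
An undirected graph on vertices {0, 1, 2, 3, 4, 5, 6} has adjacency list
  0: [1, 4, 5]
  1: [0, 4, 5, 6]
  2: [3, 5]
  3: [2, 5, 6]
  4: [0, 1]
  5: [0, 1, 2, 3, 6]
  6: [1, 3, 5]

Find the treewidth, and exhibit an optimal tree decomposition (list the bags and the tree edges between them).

Treewidth 2.
Bags: B1 = {3, 5, 6}  B2 = {2, 3, 5}  B3 = {1, 5, 6}  B4 = {0, 1, 5}  B5 = {0, 1, 4}
Tree: B1–B2, B1–B3, B3–B4, B4–B5

Every bag has size at most 3, so the width is 3 − 1 = 2 and tw(G) ≤ 2. For the lower bound, the 3 vertices {0, 1, 4} are pairwise adjacent, and any tree decomposition puts a clique entirely inside one bag — forcing width ≥ 2. Therefore the treewidth is 2.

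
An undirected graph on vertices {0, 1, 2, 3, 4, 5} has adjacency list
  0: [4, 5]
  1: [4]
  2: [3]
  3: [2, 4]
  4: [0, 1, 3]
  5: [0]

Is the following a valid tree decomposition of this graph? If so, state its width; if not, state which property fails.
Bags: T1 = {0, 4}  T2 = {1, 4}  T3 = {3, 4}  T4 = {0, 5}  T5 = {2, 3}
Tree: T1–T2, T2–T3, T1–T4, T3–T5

Vertex coverage: the bags together contain {0, 1, 2, 3, 4, 5}, the full vertex set. Edge coverage: each edge of G has both endpoints in at least one bag. Running intersection: for every vertex, the bags containing it form a connected subtree. All three properties hold, so this is a valid tree decomposition of width max|bag| − 1 = 1, and hence tw(G) ≤ 1.

Yes; width 1.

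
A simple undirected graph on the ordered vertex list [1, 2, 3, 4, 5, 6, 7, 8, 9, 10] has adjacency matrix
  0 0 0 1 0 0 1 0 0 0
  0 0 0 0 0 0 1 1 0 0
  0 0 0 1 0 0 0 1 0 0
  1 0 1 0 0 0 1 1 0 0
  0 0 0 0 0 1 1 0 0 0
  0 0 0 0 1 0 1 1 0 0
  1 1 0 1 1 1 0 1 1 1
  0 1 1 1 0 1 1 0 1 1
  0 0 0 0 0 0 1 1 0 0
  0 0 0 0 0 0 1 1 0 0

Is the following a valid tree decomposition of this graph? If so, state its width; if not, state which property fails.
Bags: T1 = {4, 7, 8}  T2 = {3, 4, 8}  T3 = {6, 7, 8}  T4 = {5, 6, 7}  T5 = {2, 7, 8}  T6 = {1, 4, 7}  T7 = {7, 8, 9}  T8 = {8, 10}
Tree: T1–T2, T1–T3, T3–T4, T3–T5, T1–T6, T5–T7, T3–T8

A tree decomposition must satisfy three properties: every vertex lies in some bag; for every edge, both endpoints lie together in some bag; and for every vertex, the bags containing it form a connected subtree. Here edge (7,10) lies in no bag, so the decomposition is invalid.

No — edge (7,10) lies in no bag.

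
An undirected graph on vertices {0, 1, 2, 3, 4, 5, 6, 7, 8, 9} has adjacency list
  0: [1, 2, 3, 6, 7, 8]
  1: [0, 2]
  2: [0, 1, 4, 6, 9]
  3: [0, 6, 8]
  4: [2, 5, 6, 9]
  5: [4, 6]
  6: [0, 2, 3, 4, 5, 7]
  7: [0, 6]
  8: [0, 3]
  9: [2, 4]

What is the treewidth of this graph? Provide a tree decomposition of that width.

Treewidth 2.
One such decomposition:
Bags: B1 = {4, 5, 6}  B2 = {2, 4, 6}  B3 = {0, 2, 6}  B4 = {0, 3, 6}  B5 = {0, 6, 7}  B6 = {0, 1, 2}  B7 = {2, 4, 9}  B8 = {0, 3, 8}
Tree: B1–B2, B2–B3, B3–B4, B3–B5, B3–B6, B2–B7, B4–B8

The largest bag has 3 vertices, giving width 2; this decomposition certifies tw(G) ≤ 2. For the lower bound, the 3 vertices {0, 3, 8} are pairwise adjacent, and any tree decomposition puts a clique entirely inside one bag — forcing width ≥ 2. The upper and lower bounds meet at 2, so that is the treewidth.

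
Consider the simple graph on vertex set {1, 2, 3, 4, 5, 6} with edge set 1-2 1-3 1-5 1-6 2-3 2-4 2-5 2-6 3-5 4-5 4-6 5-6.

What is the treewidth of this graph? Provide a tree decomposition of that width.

Treewidth 3.
One optimal decomposition is:
Bags: B1 = {1, 2, 5, 6}  B2 = {1, 2, 3, 5}  B3 = {2, 4, 5, 6}
Tree: B1–B2, B1–B3

The largest bag has 4 vertices, giving width 3; this decomposition certifies tw(G) ≤ 3. On the other hand G contains the 4-clique {1, 2, 3, 5}. A clique must lie in a single bag of any decomposition, so no decomposition can have width below 3. Hence tw(G) = 3 exactly.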